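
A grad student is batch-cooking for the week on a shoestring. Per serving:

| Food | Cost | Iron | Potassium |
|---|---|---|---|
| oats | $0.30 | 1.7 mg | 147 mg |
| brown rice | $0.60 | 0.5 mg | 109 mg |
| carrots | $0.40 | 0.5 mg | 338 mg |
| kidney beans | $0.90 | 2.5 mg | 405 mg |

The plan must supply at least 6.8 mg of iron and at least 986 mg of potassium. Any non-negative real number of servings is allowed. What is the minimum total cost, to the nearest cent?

$1.62

The cheapest plan sits at a corner of the feasible region — with two constraints it uses at most two foods.
oats only: max(6.8/1.7, 986/147) = 6.707 servings → $2.01.
brown rice only: max(6.8/0.5, 986/109) = 13.6 servings → $8.16.
carrots only: max(6.8/0.5, 986/338) = 13.6 servings → $5.44.
kidney beans only: max(6.8/2.5, 986/405) = 2.72 servings → $2.45.
oats + brown rice with both tight: 2.22 servings and 6.052 servings → $4.30.
oats + carrots with both tight: 3.603 servings and 1.35 servings → $1.62.
oats + kidney beans with both tight: 0.9003 servings and 2.108 servings → $2.17.
brown rice + carrots with both targets exact would need a negative amount; discard.
brown rice + kidney beans: the both-tight solution has a negative serving — not a feasible corner.
carrots + kidney beans: intersection lies outside the first quadrant.
Cheapest feasible corner: $1.62.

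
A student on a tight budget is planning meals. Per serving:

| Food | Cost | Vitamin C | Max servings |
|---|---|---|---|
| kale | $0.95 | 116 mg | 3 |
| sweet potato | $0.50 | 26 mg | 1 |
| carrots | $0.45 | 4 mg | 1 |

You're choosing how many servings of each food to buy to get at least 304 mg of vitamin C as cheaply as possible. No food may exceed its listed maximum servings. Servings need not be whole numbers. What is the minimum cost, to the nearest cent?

$2.49

Cost per mg of vitamin C: kale $0.0082, sweet potato $0.0192, carrots $0.1125.
Take 2.621 servings of kale: +304.0 mg vitamin C for $2.49 (total $2.49, still need 0.0 mg).
Filling from the cheapest source first is optimal under one linear minimum: $2.49.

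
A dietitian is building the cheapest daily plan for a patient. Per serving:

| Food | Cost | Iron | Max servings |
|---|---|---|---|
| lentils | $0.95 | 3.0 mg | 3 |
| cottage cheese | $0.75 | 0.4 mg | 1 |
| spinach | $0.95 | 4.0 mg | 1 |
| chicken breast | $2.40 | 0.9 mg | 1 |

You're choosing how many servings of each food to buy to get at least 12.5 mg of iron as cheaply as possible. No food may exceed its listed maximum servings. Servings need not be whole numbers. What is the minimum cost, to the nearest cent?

Cost per mg of iron: spinach $0.2375, lentils $0.3167, cottage cheese $1.8750, chicken breast $2.6667.
Take 1 serving of spinach: +4.0 mg iron for $0.95 (total $0.95, still need 8.5 mg).
Take 2.833 servings of lentils: +8.5 mg iron for $2.69 (total $3.64, still need 0.0 mg).
Greedy by cheapest-per-mg is optimal for a single linear constraint, so the minimum cost is $3.64.

$3.64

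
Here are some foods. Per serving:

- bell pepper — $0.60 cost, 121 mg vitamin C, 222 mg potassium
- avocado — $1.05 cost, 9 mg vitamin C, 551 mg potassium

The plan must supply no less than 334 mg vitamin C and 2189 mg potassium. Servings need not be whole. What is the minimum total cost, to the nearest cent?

$4.62

An LP optimum is at a vertex; with two nutrient constraints at most two foods are used. Check each candidate.
bell pepper only: max(334/121, 2189/222) = 9.86 servings → $5.92.
avocado only: max(334/9, 2189/551) = 37.11 servings → $38.97.
bell pepper + avocado with both tight: 2.541 servings and 2.949 servings → $4.62.
The minimum over all feasible corners is $4.62.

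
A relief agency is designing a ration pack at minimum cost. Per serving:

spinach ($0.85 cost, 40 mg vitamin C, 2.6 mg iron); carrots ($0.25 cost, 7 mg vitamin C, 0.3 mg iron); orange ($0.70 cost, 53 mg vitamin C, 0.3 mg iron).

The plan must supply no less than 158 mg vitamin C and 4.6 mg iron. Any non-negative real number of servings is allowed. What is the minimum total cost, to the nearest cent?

$2.59

Two binding constraints pin down two serving amounts, so the optimal mix uses at most two foods. The candidates are each food alone (scaled to the tighter of vitamin C/iron) and each pair with both constraints tight.
spinach only: max(158/40, 4.6/2.6) = 3.95 servings → $3.36.
carrots only: max(158/7, 4.6/0.3) = 22.57 servings → $5.64.
orange only: max(158/53, 4.6/0.3) = 15.33 servings → $10.73.
spinach + carrots: intersection lies outside the first quadrant.
spinach + orange with both tight: 1.561 servings and 1.803 servings → $2.59.
carrots + orange with both tight: 14.23 servings and 1.101 servings → $4.33.
The minimum over all feasible corners is $2.59.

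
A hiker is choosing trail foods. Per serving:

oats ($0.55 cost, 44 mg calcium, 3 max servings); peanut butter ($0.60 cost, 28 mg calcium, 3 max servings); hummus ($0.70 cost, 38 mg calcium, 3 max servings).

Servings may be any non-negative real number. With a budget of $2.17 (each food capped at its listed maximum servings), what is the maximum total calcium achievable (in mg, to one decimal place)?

Calcium per dollar: oats 80, hummus 54.29, peanut butter 46.67.
Take 3 servings of oats: spends $1.65, +132.0 mg calcium (running total 132.0 mg).
Take 0.7429 servings of hummus: spends $0.52, +28.2 mg calcium (running total 160.2 mg).
Greedy by best ratio exhausts the cost allowance optimally: 160.2 mg.

160.2 mg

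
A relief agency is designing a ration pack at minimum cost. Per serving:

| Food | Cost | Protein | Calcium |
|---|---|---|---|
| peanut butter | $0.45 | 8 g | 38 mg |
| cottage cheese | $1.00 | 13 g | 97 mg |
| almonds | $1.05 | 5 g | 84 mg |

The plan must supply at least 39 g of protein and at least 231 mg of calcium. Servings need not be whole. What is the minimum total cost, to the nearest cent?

$2.54

A basic optimal solution has at most two foods positive. Try each food alone and each pair with both targets met exactly.
peanut butter only: max(39/8, 231/38) = 6.079 servings → $2.74.
cottage cheese only: max(39/13, 231/97) = 3 servings → $3.00.
almonds only: max(39/5, 231/84) = 7.8 servings → $8.19.
peanut butter + cottage cheese with both tight: 2.766 servings and 1.298 servings → $2.54.
peanut butter + almonds with both tight: 4.4 servings and 0.7593 servings → $2.78.
cottage cheese + almonds: intersection lies outside the first quadrant.
So the least-cost plan costs $2.54.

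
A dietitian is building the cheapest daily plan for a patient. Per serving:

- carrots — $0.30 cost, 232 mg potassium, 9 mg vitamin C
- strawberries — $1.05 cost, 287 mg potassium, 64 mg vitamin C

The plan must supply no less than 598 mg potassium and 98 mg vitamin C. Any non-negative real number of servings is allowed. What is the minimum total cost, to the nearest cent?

Minimising a linear cost over {potassium ≥ 598, vitamin C ≥ 98, servings ≥ 0} — the optimum is at a vertex, using one or two foods.
carrots only: max(598/232, 98/9) = 10.89 servings → $3.27.
strawberries only: max(598/287, 98/64) = 2.084 servings → $2.19.
carrots + strawberries with both tight: 0.8272 servings and 1.415 servings → $1.73.
Cheapest feasible corner: $1.73.

$1.73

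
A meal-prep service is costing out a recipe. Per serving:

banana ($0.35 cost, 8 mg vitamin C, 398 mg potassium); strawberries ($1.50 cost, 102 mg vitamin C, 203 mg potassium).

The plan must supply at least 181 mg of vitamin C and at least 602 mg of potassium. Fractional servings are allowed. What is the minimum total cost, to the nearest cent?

banana only: max(181/8, 602/398) = 22.62 servings → $7.92.
strawberries only: max(181/102, 602/203) = 2.966 servings → $4.45.
banana + strawberries with both tight: 0.6328 servings and 1.725 servings → $2.81.
The minimum over all feasible corners is $2.81.

$2.81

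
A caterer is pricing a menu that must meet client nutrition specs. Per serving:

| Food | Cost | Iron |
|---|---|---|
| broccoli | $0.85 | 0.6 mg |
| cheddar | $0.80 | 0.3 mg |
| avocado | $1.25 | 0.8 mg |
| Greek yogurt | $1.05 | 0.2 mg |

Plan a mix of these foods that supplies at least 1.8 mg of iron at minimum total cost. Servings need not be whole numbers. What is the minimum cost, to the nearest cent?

$2.55

Cost per mg of iron: broccoli $1.4167, avocado $1.5625, cheddar $2.6667, Greek yogurt $5.2500.
With no serving limits, use only broccoli: 1.8 mg / 0.6 mg = 3 servings × $0.85 = $2.55.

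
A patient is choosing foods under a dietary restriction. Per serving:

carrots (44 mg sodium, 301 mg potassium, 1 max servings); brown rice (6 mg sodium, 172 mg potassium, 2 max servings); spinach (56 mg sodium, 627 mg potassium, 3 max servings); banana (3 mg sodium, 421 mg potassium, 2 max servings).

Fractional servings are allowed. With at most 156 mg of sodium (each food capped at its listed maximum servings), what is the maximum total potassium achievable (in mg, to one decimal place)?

2731.1 mg

Potassium per mg sodium: banana 140.3, brown rice 28.67, spinach 11.2, carrots 6.841.
Take 2 servings of banana: uses 6 mg sodium, +842.0 mg potassium (running total 842.0 mg).
Take 2 servings of brown rice: uses 12 mg sodium, +344.0 mg potassium (running total 1186.0 mg).
Take 2.464 servings of spinach: uses 138 mg sodium, +1545.1 mg potassium (running total 2731.1 mg).
Greedy by best ratio exhausts the sodium allowance optimally: 2731.1 mg.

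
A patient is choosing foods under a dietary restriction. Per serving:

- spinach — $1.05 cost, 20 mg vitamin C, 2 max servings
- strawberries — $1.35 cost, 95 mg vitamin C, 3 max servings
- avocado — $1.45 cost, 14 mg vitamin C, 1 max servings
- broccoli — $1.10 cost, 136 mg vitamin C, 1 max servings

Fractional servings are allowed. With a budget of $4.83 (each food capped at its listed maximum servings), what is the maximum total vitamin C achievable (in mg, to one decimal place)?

398.5 mg

Vitamin C per dollar: broccoli 123.6, strawberries 70.37, spinach 19.05, avocado 9.655.
Take 1 serving of broccoli: spends $1.10, +136.0 mg vitamin C (running total 136.0 mg).
Take 2.763 servings of strawberries: spends $3.73, +262.5 mg vitamin C (running total 398.5 mg).
Greedy by best ratio exhausts the cost allowance optimally: 398.5 mg.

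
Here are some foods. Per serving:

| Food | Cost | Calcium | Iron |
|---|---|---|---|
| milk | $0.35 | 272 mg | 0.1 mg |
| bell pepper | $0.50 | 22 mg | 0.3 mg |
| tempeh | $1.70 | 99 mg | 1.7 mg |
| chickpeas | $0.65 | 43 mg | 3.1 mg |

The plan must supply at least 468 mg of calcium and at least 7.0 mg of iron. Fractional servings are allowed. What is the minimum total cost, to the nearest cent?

For a min-cost LP with two ≥-constraints, a basic feasible solution has at most two positive variables.
milk only: max(468/272, 7.0/0.1) = 70 servings → $24.50.
bell pepper only: max(468/22, 7.0/0.3) = 23.33 servings → $11.67.
tempeh only: max(468/99, 7.0/1.7) = 4.727 servings → $8.04.
chickpeas only: max(468/43, 7.0/3.1) = 10.88 servings → $7.07.
milk + bell pepper: intersection lies outside the first quadrant.
milk + tempeh with both tight: 0.2267 servings and 4.104 servings → $7.06.
milk + chickpeas with both tight: 1.371 servings and 2.214 servings → $1.92.
bell pepper + tempeh with both tight: 13.32 servings and 1.766 servings → $9.66.
bell pepper + chickpeas with both tight: 20.79 servings and 0.2459 servings → $10.56.
tempeh + chickpeas with both targets exact would need a negative amount; discard.
The minimum over all feasible corners is $1.92.

$1.92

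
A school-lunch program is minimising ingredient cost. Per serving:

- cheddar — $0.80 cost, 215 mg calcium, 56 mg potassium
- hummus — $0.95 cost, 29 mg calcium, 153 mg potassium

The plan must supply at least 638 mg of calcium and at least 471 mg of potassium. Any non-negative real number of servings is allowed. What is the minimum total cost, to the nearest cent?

$4.14

Compare the cost at each extreme point of the feasible region.
cheddar only: max(638/215, 471/56) = 8.411 servings → $6.73.
hummus only: max(638/29, 471/153) = 22 servings → $20.90.
cheddar + hummus with both tight: 2.685 servings and 2.096 servings → $4.14.
The minimum over all feasible corners is $4.14.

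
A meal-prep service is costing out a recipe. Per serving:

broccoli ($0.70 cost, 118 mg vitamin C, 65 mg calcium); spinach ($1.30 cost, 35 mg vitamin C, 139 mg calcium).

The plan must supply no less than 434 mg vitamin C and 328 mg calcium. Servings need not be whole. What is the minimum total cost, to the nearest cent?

A basic optimal solution has at most two foods positive. Try each food alone and each pair with both targets met exactly.
broccoli only: max(434/118, 328/65) = 5.046 servings → $3.53.
spinach only: max(434/35, 328/139) = 12.4 servings → $16.12.
broccoli + spinach with both tight: 3.458 servings and 0.7428 servings → $3.39.
Cheapest feasible corner: $3.39.

$3.39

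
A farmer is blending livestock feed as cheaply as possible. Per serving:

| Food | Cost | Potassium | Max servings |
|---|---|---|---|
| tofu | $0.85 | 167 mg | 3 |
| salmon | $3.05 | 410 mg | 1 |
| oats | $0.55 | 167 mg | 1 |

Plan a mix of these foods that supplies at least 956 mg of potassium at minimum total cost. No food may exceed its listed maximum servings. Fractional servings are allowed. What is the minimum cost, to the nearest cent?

Cost per mg of potassium: oats $0.0033, tofu $0.0051, salmon $0.0074.
Take 1 serving of oats: +167.0 mg potassium for $0.55 (total $0.55, still need 789.0 mg).
Take 3 servings of tofu: +501.0 mg potassium for $2.55 (total $3.10, still need 288.0 mg).
Take 0.7024 servings of salmon: +288.0 mg potassium for $2.14 (total $5.24, still need 0.0 mg).
Filling from the cheapest source first is optimal under one linear minimum: $5.24.

$5.24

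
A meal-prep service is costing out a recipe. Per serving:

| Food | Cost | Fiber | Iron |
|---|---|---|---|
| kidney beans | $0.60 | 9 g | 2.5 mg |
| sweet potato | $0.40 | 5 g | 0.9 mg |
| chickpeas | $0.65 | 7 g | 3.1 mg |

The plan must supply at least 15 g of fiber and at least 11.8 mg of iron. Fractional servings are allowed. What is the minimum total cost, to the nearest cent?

Check every corner: each single food scaled to meet both minima, and each pair solved so both constraints bind.
kidney beans only: max(15/9, 11.8/2.5) = 4.72 servings → $2.83.
sweet potato only: max(15/5, 11.8/0.9) = 13.11 servings → $5.24.
chickpeas only: max(15/7, 11.8/3.1) = 3.806 servings → $2.47.
kidney beans + sweet potato: the both-tight solution has a negative serving — not a feasible corner.
kidney beans + chickpeas: the both-tight solution has a negative serving — not a feasible corner.
sweet potato + chickpeas with both targets exact would need a negative amount; discard.
So the least-cost plan costs $2.47.

$2.47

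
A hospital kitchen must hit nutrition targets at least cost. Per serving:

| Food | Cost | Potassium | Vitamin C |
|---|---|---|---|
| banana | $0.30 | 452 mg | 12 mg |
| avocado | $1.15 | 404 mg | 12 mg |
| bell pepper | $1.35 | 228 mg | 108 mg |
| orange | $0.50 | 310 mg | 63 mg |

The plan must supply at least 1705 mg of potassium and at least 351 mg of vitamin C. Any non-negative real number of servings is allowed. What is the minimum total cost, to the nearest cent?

$2.79

A basic optimal solution has at most two foods positive. Try each food alone and each pair with both targets met exactly.
banana only: max(1705/452, 351/12) = 29.25 servings → $8.78.
avocado only: max(1705/404, 351/12) = 29.25 servings → $33.64.
bell pepper only: max(1705/228, 351/108) = 7.478 servings → $10.10.
orange only: max(1705/310, 351/63) = 5.571 servings → $2.79.
banana + avocado: the both-tight solution has a negative serving — not a feasible corner.
banana + bell pepper with both tight: 2.259 servings and 2.999 servings → $4.73.
banana + orange with both targets exact would need a negative amount; discard.
avocado + bell pepper with both tight: 2.546 servings and 2.967 servings → $6.93.
avocado + orange: intersection lies outside the first quadrant.
bell pepper + orange with both tight: 0.07298 servings and 5.446 servings → $2.82.
Cheapest feasible corner: $2.79.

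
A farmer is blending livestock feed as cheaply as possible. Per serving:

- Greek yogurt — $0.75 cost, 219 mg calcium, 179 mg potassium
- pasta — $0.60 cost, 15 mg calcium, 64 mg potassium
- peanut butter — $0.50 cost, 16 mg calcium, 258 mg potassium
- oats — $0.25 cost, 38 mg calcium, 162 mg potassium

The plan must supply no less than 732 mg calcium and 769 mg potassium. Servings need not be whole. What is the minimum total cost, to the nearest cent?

$2.66

Check every corner: each single food scaled to meet both minima, and each pair solved so both constraints bind.
Greek yogurt only: max(732/219, 769/179) = 4.296 servings → $3.22.
pasta only: max(732/15, 769/64) = 48.8 servings → $29.28.
peanut butter only: max(732/16, 769/258) = 45.75 servings → $22.88.
oats only: max(732/38, 769/162) = 19.26 servings → $4.82.
Greek yogurt + pasta with both tight: 3.116 servings and 3.299 servings → $4.32.
Greek yogurt + peanut butter with both tight: 3.292 servings and 0.6969 servings → $2.82.
Greek yogurt + oats with both tight: 3.116 servings and 1.304 servings → $2.66.
pasta + peanut butter: the both-tight solution has a negative serving — not a feasible corner.
pasta + oats with both targets exact would need a negative amount; discard.
peanut butter + oats: the both-tight solution has a negative serving — not a feasible corner.
So the least-cost plan costs $2.66.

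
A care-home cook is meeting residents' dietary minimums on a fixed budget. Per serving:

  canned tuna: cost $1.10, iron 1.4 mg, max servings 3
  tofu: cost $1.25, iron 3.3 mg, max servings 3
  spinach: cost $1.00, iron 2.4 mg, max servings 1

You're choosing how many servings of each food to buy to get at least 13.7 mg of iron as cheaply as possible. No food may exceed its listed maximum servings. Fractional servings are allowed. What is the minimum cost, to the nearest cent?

Cost per mg of iron: tofu $0.3788, spinach $0.4167, canned tuna $0.7857.
Take 3 servings of tofu: +9.9 mg iron for $3.75 (total $3.75, still need 3.8 mg).
Take 1 serving of spinach: +2.4 mg iron for $1.00 (total $4.75, still need 1.4 mg).
Take 1 serving of canned tuna: +1.4 mg iron for $1.10 (total $5.85, still need 0.0 mg).
Greedy by cheapest-per-mg is optimal for a single linear constraint, so the minimum cost is $5.85.

$5.85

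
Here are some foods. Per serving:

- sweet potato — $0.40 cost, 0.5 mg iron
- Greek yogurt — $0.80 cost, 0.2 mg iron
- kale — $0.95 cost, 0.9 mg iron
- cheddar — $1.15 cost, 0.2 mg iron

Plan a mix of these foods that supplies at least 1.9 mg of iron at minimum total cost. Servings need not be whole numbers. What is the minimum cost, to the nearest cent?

$1.52

Cost per mg of iron: sweet potato $0.8000, kale $1.0556, Greek yogurt $4.0000, cheddar $5.7500.
With no serving limits, use only sweet potato: 1.9 mg / 0.5 mg = 3.8 servings × $0.40 = $1.52.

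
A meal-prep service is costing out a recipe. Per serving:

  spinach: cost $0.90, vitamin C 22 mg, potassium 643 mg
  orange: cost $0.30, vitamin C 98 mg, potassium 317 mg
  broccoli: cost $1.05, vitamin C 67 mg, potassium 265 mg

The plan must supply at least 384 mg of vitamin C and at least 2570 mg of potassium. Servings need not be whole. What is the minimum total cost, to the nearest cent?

The cheapest plan sits at a corner of the feasible region — with two constraints it uses at most two foods.
spinach only: max(384/22, 2570/643) = 17.45 servings → $15.71.
orange only: max(384/98, 2570/317) = 8.107 servings → $2.43.
broccoli only: max(384/67, 2570/265) = 9.698 servings → $10.18.
spinach + orange with both tight: 2.322 servings and 3.397 servings → $3.11.
spinach + broccoli with both tight: 1.891 servings and 5.111 servings → $7.07.
orange + broccoli with both targets exact would need a negative amount; discard.
Cheapest feasible corner: $2.43.

$2.43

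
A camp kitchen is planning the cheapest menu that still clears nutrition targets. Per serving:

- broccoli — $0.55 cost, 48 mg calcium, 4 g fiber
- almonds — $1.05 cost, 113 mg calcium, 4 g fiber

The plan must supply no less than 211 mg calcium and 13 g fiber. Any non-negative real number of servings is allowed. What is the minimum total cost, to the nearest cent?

$2.21

broccoli only: max(211/48, 13/4) = 4.396 servings → $2.42.
almonds only: max(211/113, 13/4) = 3.25 servings → $3.41.
broccoli + almonds with both tight: 2.404 servings and 0.8462 servings → $2.21.
Cheapest feasible corner: $2.21.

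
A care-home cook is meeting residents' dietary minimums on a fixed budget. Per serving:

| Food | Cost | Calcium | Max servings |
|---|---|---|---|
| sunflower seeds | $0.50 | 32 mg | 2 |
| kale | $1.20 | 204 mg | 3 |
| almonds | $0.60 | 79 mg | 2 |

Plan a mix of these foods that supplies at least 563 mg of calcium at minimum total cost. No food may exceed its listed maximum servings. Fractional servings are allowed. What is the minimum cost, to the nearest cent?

$3.31

Cost per mg of calcium: kale $0.0059, almonds $0.0076, sunflower seeds $0.0156.
Take 2.76 servings of kale: +563.0 mg calcium for $3.31 (total $3.31, still need 0.0 mg).
Greedy by cheapest-per-mg is optimal for a single linear constraint, so the minimum cost is $3.31.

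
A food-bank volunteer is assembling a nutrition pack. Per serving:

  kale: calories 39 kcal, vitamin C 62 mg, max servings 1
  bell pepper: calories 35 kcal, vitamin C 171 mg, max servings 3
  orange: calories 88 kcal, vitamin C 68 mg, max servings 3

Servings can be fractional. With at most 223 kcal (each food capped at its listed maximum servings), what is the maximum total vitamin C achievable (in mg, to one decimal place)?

636.0 mg

Vitamin C per kcal: bell pepper 4.886, kale 1.59, orange 0.7727.
Take 3 servings of bell pepper: uses 105 kcal, +513.0 mg vitamin C (running total 513.0 mg).
Take 1 serving of kale: uses 39 kcal, +62.0 mg vitamin C (running total 575.0 mg).
Take 0.8977 servings of orange: uses 79 kcal, +61.0 mg vitamin C (running total 636.0 mg).
Filling greedily by vitamin C-per-kcal is optimal for one linear limit, giving 636.0 mg.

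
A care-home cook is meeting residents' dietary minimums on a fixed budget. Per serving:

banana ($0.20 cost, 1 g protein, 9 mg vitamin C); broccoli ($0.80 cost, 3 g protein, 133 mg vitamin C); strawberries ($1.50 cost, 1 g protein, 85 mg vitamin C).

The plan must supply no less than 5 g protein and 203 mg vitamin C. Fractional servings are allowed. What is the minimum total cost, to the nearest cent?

The cheapest plan sits at a corner of the feasible region — with two constraints it uses at most two foods.
banana only: max(5/1, 203/9) = 22.56 servings → $4.51.
broccoli only: max(5/3, 203/133) = 1.667 servings → $1.33.
strawberries only: max(5/1, 203/85) = 5 servings → $7.50.
banana + broccoli with both tight: 0.5283 servings and 1.491 servings → $1.30.
banana + strawberries with both tight: 2.921 servings and 2.079 servings → $3.70.
broccoli + strawberries: intersection lies outside the first quadrant.
The minimum over all feasible corners is $1.30.

$1.30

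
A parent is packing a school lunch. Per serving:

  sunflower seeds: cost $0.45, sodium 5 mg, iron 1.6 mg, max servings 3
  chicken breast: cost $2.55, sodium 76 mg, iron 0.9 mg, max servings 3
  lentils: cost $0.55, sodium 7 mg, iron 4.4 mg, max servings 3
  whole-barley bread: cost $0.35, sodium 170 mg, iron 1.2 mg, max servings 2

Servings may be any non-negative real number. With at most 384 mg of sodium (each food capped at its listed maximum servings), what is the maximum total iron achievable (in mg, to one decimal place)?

21.5 mg

Iron per mg sodium: lentils 0.6286, sunflower seeds 0.32, chicken breast 0.01184, whole-barley bread 0.007059.
Take 3 servings of lentils: uses 21 mg sodium, +13.2 mg iron (running total 13.2 mg).
Take 3 servings of sunflower seeds: uses 15 mg sodium, +4.8 mg iron (running total 18.0 mg).
Take 3 servings of chicken breast: uses 228 mg sodium, +2.7 mg iron (running total 20.7 mg).
Take 0.7059 servings of whole-barley bread: uses 120 mg sodium, +0.8 mg iron (running total 21.5 mg).
Filling greedily by iron-per-mg sodium is optimal for one linear limit, giving 21.5 mg.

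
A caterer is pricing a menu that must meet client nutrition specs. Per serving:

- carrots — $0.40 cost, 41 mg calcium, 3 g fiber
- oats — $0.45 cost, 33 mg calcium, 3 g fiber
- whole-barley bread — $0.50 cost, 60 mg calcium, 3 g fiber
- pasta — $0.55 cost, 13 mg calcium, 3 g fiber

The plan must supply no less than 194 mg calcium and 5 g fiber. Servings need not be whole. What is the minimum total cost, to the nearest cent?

At the optimum either one food covers both requirements or two foods hit both targets exactly; no other combination can be cheaper.
carrots only: max(194/41, 5/3) = 4.732 servings → $1.89.
oats only: max(194/33, 5/3) = 5.879 servings → $2.65.
whole-barley bread only: max(194/60, 5/3) = 3.233 servings → $1.62.
pasta only: max(194/13, 5/3) = 14.92 servings → $8.21.
carrots + oats: intersection lies outside the first quadrant.
carrots + whole-barley bread with both targets exact would need a negative amount; discard.
carrots + pasta with both targets exact would need a negative amount; discard.
oats + whole-barley bread: the both-tight solution has a negative serving — not a feasible corner.
oats + pasta with both targets exact would need a negative amount; discard.
whole-barley bread + pasta: the both-tight solution has a negative serving — not a feasible corner.
Cheapest feasible corner: $1.62.

$1.62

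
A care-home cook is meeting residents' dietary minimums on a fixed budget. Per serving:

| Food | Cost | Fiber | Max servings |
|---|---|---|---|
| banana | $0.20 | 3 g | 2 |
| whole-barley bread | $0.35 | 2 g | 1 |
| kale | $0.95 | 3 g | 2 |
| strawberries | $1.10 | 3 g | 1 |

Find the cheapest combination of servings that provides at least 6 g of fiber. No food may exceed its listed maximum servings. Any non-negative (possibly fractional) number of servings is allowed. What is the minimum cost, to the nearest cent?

Cost per g of fiber: banana $0.0667, whole-barley bread $0.1750, kale $0.3167, strawberries $0.3667.
Take 2 servings of banana: +6.0 g fiber for $0.40 (total $0.40, still need 0.0 g).
Greedy by cheapest-per-g is optimal for a single linear constraint, so the minimum cost is $0.40.

$0.40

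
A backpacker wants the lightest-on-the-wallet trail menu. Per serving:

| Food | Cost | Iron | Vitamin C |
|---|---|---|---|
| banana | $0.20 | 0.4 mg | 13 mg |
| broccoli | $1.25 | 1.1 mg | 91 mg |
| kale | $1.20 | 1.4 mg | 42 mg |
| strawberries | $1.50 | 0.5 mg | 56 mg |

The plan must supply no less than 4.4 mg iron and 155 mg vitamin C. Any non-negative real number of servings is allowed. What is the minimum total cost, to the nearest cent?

An LP optimum is at a vertex; with two nutrient constraints at most two foods are used. Check each candidate.
banana only: max(4.4/0.4, 155/13) = 11.92 servings → $2.38.
broccoli only: max(4.4/1.1, 155/91) = 4 servings → $5.00.
kale only: max(4.4/1.4, 155/42) = 3.69 servings → $4.43.
strawberries only: max(4.4/0.5, 155/56) = 8.8 servings → $13.20.
banana + broccoli with both tight: 10.4 servings and 0.2172 servings → $2.35.
banana + kale: intersection lies outside the first quadrant.
banana + strawberries with both tight: 10.62 servings and 0.3019 servings → $2.58.
broccoli + kale with both tight: 0.3966 servings and 2.831 servings → $3.89.
broccoli + strawberries: intersection lies outside the first quadrant.
kale + strawberries with both tight: 2.943 servings and 0.561 servings → $4.37.
Cheapest feasible corner: $2.35.

$2.35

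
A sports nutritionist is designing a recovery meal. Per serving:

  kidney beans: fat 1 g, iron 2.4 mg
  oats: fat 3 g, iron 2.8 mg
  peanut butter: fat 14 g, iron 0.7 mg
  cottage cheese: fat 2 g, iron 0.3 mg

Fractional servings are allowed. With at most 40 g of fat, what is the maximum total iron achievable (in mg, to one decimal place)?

Iron per g fat: kidney beans 2.4, oats 0.9333, cottage cheese 0.15, peanut butter 0.05.
With no serving limits, spend the whole fat allowance on kidney beans: 40 g / 1 g × 2.4 mg = 96.0 mg.

96.0 mg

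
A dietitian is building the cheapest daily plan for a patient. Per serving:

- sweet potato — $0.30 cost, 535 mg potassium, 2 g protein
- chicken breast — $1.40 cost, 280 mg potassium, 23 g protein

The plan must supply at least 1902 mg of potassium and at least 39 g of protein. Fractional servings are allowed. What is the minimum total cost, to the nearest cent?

$2.87

For a min-cost LP with two ≥-constraints, a basic feasible solution has at most two positive variables.
sweet potato only: max(1902/535, 39/2) = 19.5 servings → $5.85.
chicken breast only: max(1902/280, 39/23) = 6.793 servings → $9.51.
sweet potato + chicken breast with both tight: 2.795 servings and 1.453 servings → $2.87.
The minimum over all feasible corners is $2.87.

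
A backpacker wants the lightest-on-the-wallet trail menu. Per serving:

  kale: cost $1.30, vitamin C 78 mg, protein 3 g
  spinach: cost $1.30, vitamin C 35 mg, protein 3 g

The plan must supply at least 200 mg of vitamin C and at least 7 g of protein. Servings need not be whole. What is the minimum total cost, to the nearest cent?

$3.33

The cheapest plan sits at a corner of the feasible region — with two constraints it uses at most two foods.
kale only: max(200/78, 7/3) = 2.564 servings → $3.33.
spinach only: max(200/35, 7/3) = 5.714 servings → $7.43.
kale + spinach: intersection lies outside the first quadrant.
Cheapest feasible corner: $3.33.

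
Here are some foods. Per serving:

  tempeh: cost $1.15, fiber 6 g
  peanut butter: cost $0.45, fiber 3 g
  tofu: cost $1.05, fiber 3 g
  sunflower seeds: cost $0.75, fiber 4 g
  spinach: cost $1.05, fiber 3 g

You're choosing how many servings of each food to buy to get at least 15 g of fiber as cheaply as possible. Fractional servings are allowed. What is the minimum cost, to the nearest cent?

$2.25

Cost per g of fiber: peanut butter $0.1500, sunflower seeds $0.1875, tempeh $0.1917, tofu $0.3500, spinach $0.3500.
With no serving limits, use only peanut butter: 15 g / 3 g = 5 servings × $0.45 = $2.25.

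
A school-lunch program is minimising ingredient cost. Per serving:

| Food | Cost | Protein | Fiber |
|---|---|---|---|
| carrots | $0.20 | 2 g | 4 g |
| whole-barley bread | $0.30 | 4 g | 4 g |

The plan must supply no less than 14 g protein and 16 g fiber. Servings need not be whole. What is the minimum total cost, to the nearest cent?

An LP optimum is at a vertex; with two nutrient constraints at most two foods are used. Check each candidate.
carrots only: max(14/2, 16/4) = 7 servings → $1.40.
whole-barley bread only: max(14/4, 16/4) = 4 servings → $1.20.
carrots + whole-barley bread with both tight: 1 serving and 3 servings → $1.10.
So the least-cost plan costs $1.10.

$1.10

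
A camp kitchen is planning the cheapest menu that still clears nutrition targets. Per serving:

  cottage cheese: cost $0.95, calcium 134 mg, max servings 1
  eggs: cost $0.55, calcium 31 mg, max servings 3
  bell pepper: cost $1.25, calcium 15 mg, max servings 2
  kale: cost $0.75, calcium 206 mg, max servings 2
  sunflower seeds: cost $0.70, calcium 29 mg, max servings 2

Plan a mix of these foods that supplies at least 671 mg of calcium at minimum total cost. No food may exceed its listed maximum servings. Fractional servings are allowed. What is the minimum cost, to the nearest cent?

Cost per mg of calcium: kale $0.0036, cottage cheese $0.0071, eggs $0.0177, sunflower seeds $0.0241, bell pepper $0.0833.
Take 2 servings of kale: +412.0 mg calcium for $1.50 (total $1.50, still need 259.0 mg).
Take 1 serving of cottage cheese: +134.0 mg calcium for $0.95 (total $2.45, still need 125.0 mg).
Take 3 servings of eggs: +93.0 mg calcium for $1.65 (total $4.10, still need 32.0 mg).
Take 1.103 servings of sunflower seeds: +32.0 mg calcium for $0.77 (total $4.87, still need 0.0 mg).
Greedy by cheapest-per-mg is optimal for a single linear constraint, so the minimum cost is $4.87.

$4.87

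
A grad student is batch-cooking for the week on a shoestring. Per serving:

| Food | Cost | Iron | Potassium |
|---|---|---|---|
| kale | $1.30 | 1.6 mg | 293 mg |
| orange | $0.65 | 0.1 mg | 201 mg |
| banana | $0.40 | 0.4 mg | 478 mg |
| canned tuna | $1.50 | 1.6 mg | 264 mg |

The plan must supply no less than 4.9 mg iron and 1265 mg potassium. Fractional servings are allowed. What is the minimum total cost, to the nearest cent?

The cheapest plan sits at a corner of the feasible region — with two constraints it uses at most two foods.
kale only: max(4.9/1.6, 1265/293) = 4.317 servings → $5.61.
orange only: max(4.9/0.1, 1265/201) = 49 servings → $31.85.
banana only: max(4.9/0.4, 1265/478) = 12.25 servings → $4.90.
canned tuna only: max(4.9/1.6, 1265/264) = 4.792 servings → $7.19.
kale + orange with both tight: 2.937 servings and 2.013 servings → $5.13.
kale + banana with both tight: 2.835 servings and 0.9084 servings → $4.05.
kale + canned tuna with both targets exact would need a negative amount; discard.
orange + banana: intersection lies outside the first quadrant.
orange + canned tuna with both tight: 2.474 servings and 2.908 servings → $5.97.
banana + canned tuna with both tight: 1.108 servings and 2.785 servings → $4.62.
The minimum over all feasible corners is $4.05.

$4.05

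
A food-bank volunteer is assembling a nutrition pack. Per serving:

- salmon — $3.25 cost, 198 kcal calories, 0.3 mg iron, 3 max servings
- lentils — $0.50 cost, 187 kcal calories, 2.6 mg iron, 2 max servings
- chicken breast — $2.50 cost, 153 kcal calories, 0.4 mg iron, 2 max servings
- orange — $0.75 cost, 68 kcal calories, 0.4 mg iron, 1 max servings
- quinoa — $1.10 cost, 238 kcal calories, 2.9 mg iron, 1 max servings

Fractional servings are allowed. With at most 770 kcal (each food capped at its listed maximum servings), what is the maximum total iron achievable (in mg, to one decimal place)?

Iron per kcal: lentils 0.0139, quinoa 0.01218, orange 0.005882, chicken breast 0.002614, salmon 0.001515.
Take 2 servings of lentils: uses 374 kcal, +5.2 mg iron (running total 5.2 mg).
Take 1 serving of quinoa: uses 238 kcal, +2.9 mg iron (running total 8.1 mg).
Take 1 serving of orange: uses 68 kcal, +0.4 mg iron (running total 8.5 mg).
Take 0.5882 servings of chicken breast: uses 90 kcal, +0.2 mg iron (running total 8.7 mg).
Filling greedily by iron-per-kcal is optimal for one linear limit, giving 8.7 mg.

8.7 mg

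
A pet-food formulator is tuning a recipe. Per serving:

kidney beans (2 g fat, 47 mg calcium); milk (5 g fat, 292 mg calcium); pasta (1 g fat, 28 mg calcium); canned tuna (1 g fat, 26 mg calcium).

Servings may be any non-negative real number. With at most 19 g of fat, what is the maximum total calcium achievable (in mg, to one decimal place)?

1109.6 mg

Calcium per g fat: milk 58.4, pasta 28, canned tuna 26, kidney beans 23.5.
With no serving limits, spend the whole fat allowance on milk: 19 g / 5 g × 292 mg = 1109.6 mg.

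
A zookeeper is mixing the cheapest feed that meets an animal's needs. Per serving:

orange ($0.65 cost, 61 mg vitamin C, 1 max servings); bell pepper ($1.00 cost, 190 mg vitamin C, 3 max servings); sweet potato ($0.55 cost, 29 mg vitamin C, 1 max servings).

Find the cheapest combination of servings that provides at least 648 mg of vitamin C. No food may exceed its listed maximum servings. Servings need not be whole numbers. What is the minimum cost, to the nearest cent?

$3.97

Cost per mg of vitamin C: bell pepper $0.0053, orange $0.0107, sweet potato $0.0190.
Take 3 servings of bell pepper: +570.0 mg vitamin C for $3.00 (total $3.00, still need 78.0 mg).
Take 1 serving of orange: +61.0 mg vitamin C for $0.65 (total $3.65, still need 17.0 mg).
Take 0.5862 servings of sweet potato: +17.0 mg vitamin C for $0.32 (total $3.97, still need 0.0 mg).
Greedy by cheapest-per-mg is optimal for a single linear constraint, so the minimum cost is $3.97.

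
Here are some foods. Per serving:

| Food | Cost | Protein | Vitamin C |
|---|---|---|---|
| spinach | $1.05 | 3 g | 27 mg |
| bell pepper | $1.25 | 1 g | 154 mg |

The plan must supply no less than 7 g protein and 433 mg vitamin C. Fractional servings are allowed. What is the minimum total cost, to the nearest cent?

$4.75

At the optimum either one food covers both requirements or two foods hit both targets exactly; no other combination can be cheaper.
spinach only: max(7/3, 433/27) = 16.04 servings → $16.84.
bell pepper only: max(7/1, 433/154) = 7 servings → $8.75.
spinach + bell pepper with both tight: 1.483 servings and 2.552 servings → $4.75.
The minimum over all feasible corners is $4.75.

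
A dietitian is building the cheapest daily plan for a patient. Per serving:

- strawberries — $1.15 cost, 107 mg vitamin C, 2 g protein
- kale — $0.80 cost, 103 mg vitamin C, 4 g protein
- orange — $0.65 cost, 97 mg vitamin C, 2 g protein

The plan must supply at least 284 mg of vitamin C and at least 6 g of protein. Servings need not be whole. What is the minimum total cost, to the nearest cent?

With two linear requirements the optimum uses one or two foods; enumerate the corners.
strawberries only: max(284/107, 6/2) = 3 servings → $3.45.
kale only: max(284/103, 6/4) = 2.757 servings → $2.21.
orange only: max(284/97, 6/2) = 3 servings → $1.95.
strawberries + kale with both tight: 2.333 servings and 0.3333 servings → $2.95.
strawberries + orange: the both-tight solution has a negative serving — not a feasible corner.
kale + orange with both tight: 0.07692 servings and 2.846 servings → $1.91.
The minimum over all feasible corners is $1.91.

$1.91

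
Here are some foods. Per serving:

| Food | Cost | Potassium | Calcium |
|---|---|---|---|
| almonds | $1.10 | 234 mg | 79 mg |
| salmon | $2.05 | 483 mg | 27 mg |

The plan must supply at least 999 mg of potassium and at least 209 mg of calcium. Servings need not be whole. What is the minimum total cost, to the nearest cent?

$4.49

almonds only: max(999/234, 209/79) = 4.269 servings → $4.70.
salmon only: max(999/483, 209/27) = 7.741 servings → $15.87.
almonds + salmon with both tight: 2.323 servings and 0.9427 servings → $4.49.
So the least-cost plan costs $4.49.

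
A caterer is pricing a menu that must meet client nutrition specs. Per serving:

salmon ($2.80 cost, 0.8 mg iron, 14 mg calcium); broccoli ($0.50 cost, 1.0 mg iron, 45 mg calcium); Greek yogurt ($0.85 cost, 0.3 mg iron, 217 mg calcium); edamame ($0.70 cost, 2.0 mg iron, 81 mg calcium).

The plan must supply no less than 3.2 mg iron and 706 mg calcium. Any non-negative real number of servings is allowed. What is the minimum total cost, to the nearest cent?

$3.22

The cheapest plan sits at a corner of the feasible region — with two constraints it uses at most two foods.
salmon only: max(3.2/0.8, 706/14) = 50.43 servings → $141.20.
broccoli only: max(3.2/1.0, 706/45) = 15.69 servings → $7.84.
Greek yogurt only: max(3.2/0.3, 706/217) = 10.67 servings → $9.07.
edamame only: max(3.2/2.0, 706/81) = 8.716 servings → $6.10.
salmon + broccoli with both targets exact would need a negative amount; discard.
salmon + Greek yogurt with both tight: 2.849 servings and 3.07 servings → $10.59.
salmon + edamame: the both-tight solution has a negative serving — not a feasible corner.
broccoli + Greek yogurt with both tight: 2.371 servings and 2.762 servings → $3.53.
broccoli + edamame with both targets exact would need a negative amount; discard.
Greek yogurt + edamame with both tight: 2.814 servings and 1.178 servings → $3.22.
Cheapest feasible corner: $3.22.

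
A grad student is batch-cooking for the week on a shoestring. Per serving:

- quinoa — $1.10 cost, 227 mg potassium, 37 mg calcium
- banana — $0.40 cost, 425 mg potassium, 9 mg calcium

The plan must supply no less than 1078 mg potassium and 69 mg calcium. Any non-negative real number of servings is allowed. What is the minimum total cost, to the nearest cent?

$2.29

Compare the cost at each extreme point of the feasible region.
quinoa only: max(1078/227, 69/37) = 4.749 servings → $5.22.
banana only: max(1078/425, 69/9) = 7.667 servings → $3.07.
quinoa + banana with both tight: 1.434 servings and 1.77 servings → $2.29.
Cheapest feasible corner: $2.29.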